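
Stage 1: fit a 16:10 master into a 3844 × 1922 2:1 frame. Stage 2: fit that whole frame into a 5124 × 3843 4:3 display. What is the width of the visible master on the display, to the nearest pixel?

4099 px

Inside the 3844×1922 canvas the master is height-limited at 3075.20 × 1922.00.
Second fit — the 2:1 canvas into 5124×3843 spans the width: 5124.00 × 2562.00 (×1.3330 from 3844×1922).
So the master's width is 3075.20 × 1.3330 ≈ 4099.20.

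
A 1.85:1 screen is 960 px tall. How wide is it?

Width = 960 × 1.850 = 1776.

1776 px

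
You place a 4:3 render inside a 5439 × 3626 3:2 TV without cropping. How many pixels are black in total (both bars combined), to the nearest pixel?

2191313 pixels

4:3 (1.333) < 3:2 (1.500), so the render fills the height.
That makes the image 4834.6667 px wide (3626 × 4/3).
Leftover width: 5439 − 4834.6667 = 604.3333 px.
Across the 3626-px span: 604.3333 × 3626 ≈ 2191313 px.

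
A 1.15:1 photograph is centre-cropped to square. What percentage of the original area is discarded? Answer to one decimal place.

13.0%

Going from 1.15:1 to square means cutting width while keeping height.
Area ratio = (1.000)/(1.150) = 86.96%; the remaining 13.04% is cropped out.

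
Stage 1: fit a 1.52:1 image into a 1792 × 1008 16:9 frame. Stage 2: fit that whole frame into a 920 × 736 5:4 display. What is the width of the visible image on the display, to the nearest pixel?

787 px

First fit — 1.52:1 into 1792×1008 spans the height: 1532.16 × 1008.00.
16:9 in 920×736: fills the width, so the intermediate becomes 920.00 × 517.50 — a scale of ×0.5134.
Applying the same ×0.5134: 1532.16 → 786.60.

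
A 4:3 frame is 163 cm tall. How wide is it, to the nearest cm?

At 4:3, 163 × 4/3 ≈ 217.33.

217 cm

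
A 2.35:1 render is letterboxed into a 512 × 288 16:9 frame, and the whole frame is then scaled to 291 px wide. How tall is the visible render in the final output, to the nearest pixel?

124 px

At 512×288 the render is width-limited, so height = 512 / 2.350 ≈ 217.87 px.
The frame scales by 291/512 = 0.5684; 217.87 × 0.5684 ≈ 123.83 px.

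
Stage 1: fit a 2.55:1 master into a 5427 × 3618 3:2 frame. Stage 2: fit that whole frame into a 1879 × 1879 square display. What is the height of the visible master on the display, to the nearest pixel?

737 px

Inside the 5427×3618 canvas the master is width-limited at 5427.00 × 2128.24.
Second fit — the 3:2 canvas into 1879×1879 spans the width: 1879.00 × 1252.67 (×0.3462 from 5427×3618).
The master scales with it: height 2128.24 × 0.3462 ≈ 736.86.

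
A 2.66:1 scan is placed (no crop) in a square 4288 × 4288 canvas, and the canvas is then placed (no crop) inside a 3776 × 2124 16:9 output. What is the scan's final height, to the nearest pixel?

First fit — 2.66:1 into 4288×4288 spans the width: 4288.00 × 1612.03.
Second fit — the square canvas into 3776×2124 spans the height: 2124.00 × 2124.00 (×0.4953 from 4288×4288).
The scan scales with it: height 1612.03 × 0.4953 ≈ 798.50.

798 px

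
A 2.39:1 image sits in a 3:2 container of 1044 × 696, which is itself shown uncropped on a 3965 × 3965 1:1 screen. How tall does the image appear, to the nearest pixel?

1659 px

Inside the 1044×696 canvas the image is width-limited at 1044.00 × 436.82.
The 3:2 canvas is width-limited in 3965×3965, giving 3965.00 × 2643.33; scale factor 3.7979.
Applying the same ×3.7979: 436.82 → 1659.00.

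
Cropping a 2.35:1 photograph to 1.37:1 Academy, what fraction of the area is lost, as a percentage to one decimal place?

41.7%

1.37:1 Academy is narrower than 2.35:1, so the crop keeps the full height and trims the width.
(1.370)/(2.350) ≈ 0.583 of the area survives, leaving 41.70% discarded.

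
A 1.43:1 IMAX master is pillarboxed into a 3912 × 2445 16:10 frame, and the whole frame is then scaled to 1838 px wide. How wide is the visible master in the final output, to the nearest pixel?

In the 3912×2445 frame the master fills the height: width = 2445 × 1.430 ≈ 3496.35 px.
Resizing to 1838 px wide multiplies everything by 0.4698: 3496.35 → 1642.71 px.

1643 px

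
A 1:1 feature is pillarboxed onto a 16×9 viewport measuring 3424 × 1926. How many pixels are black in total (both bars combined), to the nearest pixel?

2885148 pixels

1:1 is narrower than 16×9, so it spans the full height.
The feature is 1926 × 1/1 ≈ 1926.0000 px wide.
Black = 3424 − 1926.0000 = 1498.0000 px.
Bar area = 1498.0000 × 1926 ≈ 2885148 px.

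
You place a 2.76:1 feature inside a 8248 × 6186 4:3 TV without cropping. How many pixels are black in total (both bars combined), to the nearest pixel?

26373757 pixels

2.76:1 (2.760) > 4:3 (1.333), so the feature fills the width.
The feature is 8248 / 2.760 ≈ 2988.4058 px tall.
Black = 6186 − 2988.4058 = 3197.5942 px.
Across the 8248-px span: 3197.5942 × 8248 ≈ 26373757 px.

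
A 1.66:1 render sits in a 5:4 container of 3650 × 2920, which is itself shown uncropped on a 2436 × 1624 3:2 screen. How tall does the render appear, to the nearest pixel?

1.66:1 in 3650×2920: fills the width, so the render is 3650.00 × 2198.80.
Second fit — the 5:4 canvas into 2436×1624 spans the height: 2030.00 × 1624.00 (×0.5562 from 3650×2920).
The render scales with it: height 2198.80 × 0.5562 ≈ 1222.89.

1223 px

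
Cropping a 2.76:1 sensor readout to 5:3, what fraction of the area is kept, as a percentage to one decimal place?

The height stays; only width is cut (since 5:3 is narrower than 2.76:1).
Fraction kept = (1.667)/(2.760) ≈ 60.39%.

60.4%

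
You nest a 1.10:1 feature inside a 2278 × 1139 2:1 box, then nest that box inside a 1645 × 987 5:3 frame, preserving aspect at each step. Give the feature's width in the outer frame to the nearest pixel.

First fit — 1.10:1 into 2278×1139 spans the height: 1252.90 × 1139.00.
Second fit — the 2:1 canvas into 1645×987 spans the width: 1645.00 × 822.50 (×0.7221 from 2278×1139).
Applying the same ×0.7221: 1252.90 → 904.75.

905 px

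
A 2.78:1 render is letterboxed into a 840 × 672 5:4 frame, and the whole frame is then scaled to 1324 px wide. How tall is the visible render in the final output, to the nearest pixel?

In the 840×672 frame the render fills the width: height = 840 / 2.780 ≈ 302.16 px.
Scaling 840 → 1324 is ×1.5762, so the height becomes 302.16 × 1.5762 ≈ 476.26 px.

476 px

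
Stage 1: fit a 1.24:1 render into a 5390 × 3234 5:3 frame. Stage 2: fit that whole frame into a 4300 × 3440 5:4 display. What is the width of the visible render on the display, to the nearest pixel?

1.24:1 in 5390×3234: fills the height, so the render is 4010.16 × 3234.00.
The 5:3 canvas is width-limited in 4300×3440, giving 4300.00 × 2580.00; scale factor 0.7978.
The render scales with it: width 4010.16 × 0.7978 ≈ 3199.20.

3199 px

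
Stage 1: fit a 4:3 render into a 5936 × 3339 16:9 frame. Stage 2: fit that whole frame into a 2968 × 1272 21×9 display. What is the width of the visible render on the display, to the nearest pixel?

1696 px

4:3 in 5936×3339: fills the height, so the render is 4452.00 × 3339.00.
The 16:9 canvas is height-limited in 2968×1272, giving 2261.33 × 1272.00; scale factor 0.3810.
Applying the same ×0.3810: 4452.00 → 1696.00.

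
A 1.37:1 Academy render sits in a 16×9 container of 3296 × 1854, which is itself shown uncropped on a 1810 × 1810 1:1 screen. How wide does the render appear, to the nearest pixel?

Inside the 3296×1854 canvas the render is height-limited at 2539.98 × 1854.00.
The 16×9 canvas is width-limited in 1810×1810, giving 1810.00 × 1018.12; scale factor 0.5492.
Applying the same ×0.5492: 2539.98 → 1394.83.

1395 px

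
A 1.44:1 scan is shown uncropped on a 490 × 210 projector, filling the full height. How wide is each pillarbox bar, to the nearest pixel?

That makes the image 302.40 px wide (210 × 1.440).
Leftover width: 490 − 302.40 = 187.60 px → 93.80 each side.

94 px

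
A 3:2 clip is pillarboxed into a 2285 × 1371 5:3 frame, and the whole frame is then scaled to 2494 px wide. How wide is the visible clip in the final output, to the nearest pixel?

2245 px

In the 2285×1371 frame the clip fills the height: width = 1371 × 3/2 ≈ 2056.50 px.
Resizing to 2494 px wide multiplies everything by 1.0915: 2056.50 → 2244.60 px.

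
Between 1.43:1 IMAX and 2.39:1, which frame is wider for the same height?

1.43 and 2.39; 2.39 > 1.43.

2.39:1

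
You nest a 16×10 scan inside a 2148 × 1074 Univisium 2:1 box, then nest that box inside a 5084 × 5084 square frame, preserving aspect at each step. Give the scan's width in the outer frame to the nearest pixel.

First fit — 16×10 into 2148×1074 spans the height: 1718.40 × 1074.00.
Second fit — the Univisium 2:1 canvas into 5084×5084 spans the width: 5084.00 × 2542.00 (×2.3669 from 2148×1074).
The scan scales with it: width 1718.40 × 2.3669 ≈ 4067.20.

4067 px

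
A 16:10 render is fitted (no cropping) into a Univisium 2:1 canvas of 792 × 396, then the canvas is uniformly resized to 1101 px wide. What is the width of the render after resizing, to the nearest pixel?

Fitted into 792×396, the render spans the height; its width is 396 × 16/10 ≈ 633.60 px.
Resizing to 1101 px wide multiplies everything by 1.3902: 633.60 → 880.80 px.

881 px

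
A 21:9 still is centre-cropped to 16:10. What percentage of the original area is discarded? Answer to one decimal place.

16:10 is narrower than 21:9, so the crop keeps the full height and trims the width.
Fraction kept = (1.600)/(2.333) ≈ 68.57%, so 31.43% is lost.

31.4%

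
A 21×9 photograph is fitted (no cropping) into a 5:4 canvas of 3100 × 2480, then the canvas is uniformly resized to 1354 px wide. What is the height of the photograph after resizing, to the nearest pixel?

580 px

Fitted into 3100×2480, the photograph spans the width; its height is 3100 × 9/21 ≈ 1328.57 px.
Scaling 3100 → 1354 is ×0.4368, so the height becomes 1328.57 × 0.4368 ≈ 580.29 px.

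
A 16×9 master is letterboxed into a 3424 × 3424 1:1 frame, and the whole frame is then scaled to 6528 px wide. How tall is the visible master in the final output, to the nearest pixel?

3672 px

At 3424×3424 the master is width-limited, so height = 3424 × 9/16 ≈ 1926.00 px.
The frame scales by 6528/3424 = 1.9065; 1926.00 × 1.9065 ≈ 3672.00 px.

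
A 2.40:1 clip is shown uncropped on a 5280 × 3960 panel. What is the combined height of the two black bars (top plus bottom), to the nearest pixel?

Since 2.400 > 1.333, the clip is width-limited.
That makes the image 2200.00 px tall (5280 / 2.400).
Leftover height: 3960 − 2200.00 = 1760.00 px.

1760 px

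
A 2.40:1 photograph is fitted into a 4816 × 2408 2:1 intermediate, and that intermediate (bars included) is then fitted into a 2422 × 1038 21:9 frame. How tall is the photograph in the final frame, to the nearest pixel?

First fit — 2.40:1 into 4816×2408 spans the width: 4816.00 × 2006.67.
The 2:1 canvas is height-limited in 2422×1038, giving 2076.00 × 1038.00; scale factor 0.4311.
Applying the same ×0.4311: 2006.67 → 865.00.

865 px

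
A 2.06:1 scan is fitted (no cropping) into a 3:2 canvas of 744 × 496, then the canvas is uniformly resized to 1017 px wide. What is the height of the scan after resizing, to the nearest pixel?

494 px

In the 744×496 frame the scan fills the width: height = 744 / 2.060 ≈ 361.17 px.
The frame scales by 1017/744 = 1.3669; 361.17 × 1.3669 ≈ 493.69 px.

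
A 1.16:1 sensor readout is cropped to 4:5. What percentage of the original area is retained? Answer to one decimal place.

4:5 is narrower than 1.16:1, so the crop keeps the full height and trims the width.
Area ratio = (0.800)/(1.160) = 68.97% retained.

69.0%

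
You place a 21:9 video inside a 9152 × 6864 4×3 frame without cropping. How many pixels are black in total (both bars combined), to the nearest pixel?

26922569 pixels

Since 2.333 > 1.333, the video is width-limited.
The video is 9152 × 9/21 ≈ 3922.2857 px tall.
Black = 6864 − 3922.2857 = 2941.7143 px.
Across the 9152-px span: 2941.7143 × 9152 ≈ 26922569 px.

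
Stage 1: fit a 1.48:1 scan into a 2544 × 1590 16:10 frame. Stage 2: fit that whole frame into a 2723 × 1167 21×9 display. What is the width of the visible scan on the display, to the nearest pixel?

1727 px

Inside the 2544×1590 canvas the scan is height-limited at 2353.20 × 1590.00.
Second fit — the 16:10 canvas into 2723×1167 spans the height: 1867.20 × 1167.00 (×0.7340 from 2544×1590).
The scan scales with it: width 2353.20 × 0.7340 ≈ 1727.16.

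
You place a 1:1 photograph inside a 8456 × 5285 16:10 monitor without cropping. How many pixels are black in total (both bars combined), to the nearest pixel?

16758735 pixels

1:1 (1.000) < 16:10 (1.600), so the photograph fills the height.
That makes the image 5285.0000 px wide (5285 × 1/1).
Black = 8456 − 5285.0000 = 3171.0000 px.
That's 3171.0000 × 5285 ≈ 16758735 black pixels.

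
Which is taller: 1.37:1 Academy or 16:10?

1.37 and 16:10 = 1.6; 1.6 > 1.37. The smaller width-to-height ratio is the taller frame.

1.37:1 Academy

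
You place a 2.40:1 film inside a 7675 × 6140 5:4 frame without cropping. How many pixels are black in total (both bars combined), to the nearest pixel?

22580490 pixels

2.40:1 (2.400) > 5:4 (1.250), so the film fills the width.
That makes the image 3197.9167 px tall (7675 / 2.400).
Leftover height: 6140 − 3197.9167 = 2942.0833 px.
That's 2942.0833 × 7675 ≈ 22580490 black pixels.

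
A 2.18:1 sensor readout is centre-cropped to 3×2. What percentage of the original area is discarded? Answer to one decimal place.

31.2%

The height stays; only width is cut (since 3×2 is narrower than 2.18:1).
Fraction kept = (1.500)/(2.180) ≈ 68.81%, so 31.19% is lost.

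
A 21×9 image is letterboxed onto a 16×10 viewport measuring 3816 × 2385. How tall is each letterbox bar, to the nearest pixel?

375 px

21×9 (2.333) > 16×10 (1.600), so the image fills the width.
The image is 3816 × 9/21 ≈ 1635.43 px tall.
Black = 2385 − 1635.43 = 749.57 px, or 374.79 per bar.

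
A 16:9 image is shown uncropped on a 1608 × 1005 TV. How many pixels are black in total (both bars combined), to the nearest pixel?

161604 pixels

16:9 (1.778) > 16:10 (1.600), so the image fills the width.
Content height = 1608 × 9/16 ≈ 904.5000 px.
Leftover height: 1005 − 904.5000 = 100.5000 px.
Across the 1608-px span: 100.5000 × 1608 ≈ 161604 px.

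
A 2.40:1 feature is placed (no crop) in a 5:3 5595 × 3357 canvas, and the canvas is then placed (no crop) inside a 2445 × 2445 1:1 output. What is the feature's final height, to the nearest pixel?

1019 px

2.40:1 in 5595×3357: fills the width, so the feature is 5595.00 × 2331.25.
5:3 in 2445×2445: fills the width, so the intermediate becomes 2445.00 × 1467.00 — a scale of ×0.4370.
So the feature's height is 2331.25 × 0.4370 ≈ 1018.75.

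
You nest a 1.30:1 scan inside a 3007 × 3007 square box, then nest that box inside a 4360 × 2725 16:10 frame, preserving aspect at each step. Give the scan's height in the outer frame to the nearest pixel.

2096 px

Inside the 3007×3007 canvas the scan is width-limited at 3007.00 × 2313.08.
Second fit — the square canvas into 4360×2725 spans the height: 2725.00 × 2725.00 (×0.9062 from 3007×3007).
The scan scales with it: height 2313.08 × 0.9062 ≈ 2096.15.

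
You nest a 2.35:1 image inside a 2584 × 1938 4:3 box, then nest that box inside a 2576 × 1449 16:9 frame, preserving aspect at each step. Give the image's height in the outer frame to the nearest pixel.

2.35:1 in 2584×1938: fills the width, so the image is 2584.00 × 1099.57.
The 4:3 canvas is height-limited in 2576×1449, giving 1932.00 × 1449.00; scale factor 0.7477.
Applying the same ×0.7477: 1099.57 → 822.13.

822 px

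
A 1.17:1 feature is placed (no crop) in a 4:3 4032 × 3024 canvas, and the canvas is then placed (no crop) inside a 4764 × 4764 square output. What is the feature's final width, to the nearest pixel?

1.17:1 in 4032×3024: fills the height, so the feature is 3538.08 × 3024.00.
The 4:3 canvas is width-limited in 4764×4764, giving 4764.00 × 3573.00; scale factor 1.1815.
Applying the same ×1.1815: 3538.08 → 4180.41.

4180 px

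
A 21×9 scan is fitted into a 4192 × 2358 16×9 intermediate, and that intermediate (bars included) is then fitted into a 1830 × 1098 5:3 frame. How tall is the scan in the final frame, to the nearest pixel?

21×9 in 4192×2358: fills the width, so the scan is 4192.00 × 1796.57.
The 16×9 canvas is width-limited in 1830×1098, giving 1830.00 × 1029.38; scale factor 0.4365.
Applying the same ×0.4365: 1796.57 → 784.29.

784 px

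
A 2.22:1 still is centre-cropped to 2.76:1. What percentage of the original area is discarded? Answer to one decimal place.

The width stays; only height is cut (since 2.76:1 is wider than 2.22:1).
Fraction kept = (2.220)/(2.760) ≈ 80.43%, so 19.57% is lost.

19.6%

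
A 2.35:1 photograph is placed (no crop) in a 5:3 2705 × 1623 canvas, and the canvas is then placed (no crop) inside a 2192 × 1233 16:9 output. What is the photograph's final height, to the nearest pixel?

2.35:1 in 2705×1623: fills the width, so the photograph is 2705.00 × 1151.06.
The 5:3 canvas is height-limited in 2192×1233, giving 2055.00 × 1233.00; scale factor 0.7597.
So the photograph's height is 1151.06 × 0.7597 ≈ 874.47.

874 px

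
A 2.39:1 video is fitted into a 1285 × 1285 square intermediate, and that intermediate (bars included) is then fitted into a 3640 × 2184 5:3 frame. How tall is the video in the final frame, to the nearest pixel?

914 px

Inside the 1285×1285 canvas the video is width-limited at 1285.00 × 537.66.
Second fit — the square canvas into 3640×2184 spans the height: 2184.00 × 2184.00 (×1.6996 from 1285×1285).
Applying the same ×1.6996: 537.66 → 913.81.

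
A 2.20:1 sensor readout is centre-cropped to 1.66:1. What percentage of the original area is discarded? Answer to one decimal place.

1.66:1 is narrower than 2.20:1, so the crop keeps the full height and trims the width.
Area ratio = (1.660)/(2.200) = 75.45%; the remaining 24.55% is cropped out.

24.5%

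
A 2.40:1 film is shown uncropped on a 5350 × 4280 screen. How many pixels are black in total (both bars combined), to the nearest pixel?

10971958 pixels

2.40:1 is wider than 5:4, so it spans the full width.
Content height = 5350 / 2.400 ≈ 2229.1667 px.
4280 − 2229.1667 = 2050.8333 px of bars.
Across the 5350-px span: 2050.8333 × 5350 ≈ 10971958 px.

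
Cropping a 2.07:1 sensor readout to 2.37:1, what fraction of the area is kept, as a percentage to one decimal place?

2.37:1 is wider than 2.07:1, so the crop keeps the full width and trims the height.
(2.070)/(2.370) ≈ 0.873 of the area survives.

87.3%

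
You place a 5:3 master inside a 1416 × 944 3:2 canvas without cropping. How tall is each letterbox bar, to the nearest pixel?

47 px

Since 1.667 > 1.500, the master is width-limited.
That makes the image 849.60 px tall (1416 × 3/5).
944 − 849.60 = 94.40 px of bars (47.20 each).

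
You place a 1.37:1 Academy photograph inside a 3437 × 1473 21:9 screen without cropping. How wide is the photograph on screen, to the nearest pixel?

2018 px

Since 1.370 < 2.333, the photograph is height-limited.
That makes the image 2018.01 px wide (1473 × 1.370).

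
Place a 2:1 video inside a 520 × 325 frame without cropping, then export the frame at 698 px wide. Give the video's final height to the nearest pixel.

In the 520×325 frame the video fills the width: height = 520 × 1/2 ≈ 260.00 px.
Resizing to 698 px wide multiplies everything by 1.3423: 260.00 → 349.00 px.

349 px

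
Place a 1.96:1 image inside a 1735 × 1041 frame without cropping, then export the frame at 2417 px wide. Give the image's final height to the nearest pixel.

In the 1735×1041 frame the image fills the width: height = 1735 / 1.960 ≈ 885.20 px.
Resizing to 2417 px wide multiplies everything by 1.3931: 885.20 → 1233.16 px.

1233 px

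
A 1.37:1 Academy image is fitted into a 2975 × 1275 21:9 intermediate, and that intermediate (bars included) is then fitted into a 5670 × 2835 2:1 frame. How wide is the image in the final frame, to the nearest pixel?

3329 px

Inside the 2975×1275 canvas the image is height-limited at 1746.75 × 1275.00.
Second fit — the 21:9 canvas into 5670×2835 spans the width: 5670.00 × 2430.00 (×1.9059 from 2975×1275).
The image scales with it: width 1746.75 × 1.9059 ≈ 3329.10.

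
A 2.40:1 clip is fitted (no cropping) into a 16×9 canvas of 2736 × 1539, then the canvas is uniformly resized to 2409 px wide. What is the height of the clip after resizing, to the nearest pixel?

1004 px

Fitted into 2736×1539, the clip spans the width; its height is 2736 / 2.400 ≈ 1140.00 px.
The frame scales by 2409/2736 = 0.8805; 1140.00 × 0.8805 ≈ 1003.75 px.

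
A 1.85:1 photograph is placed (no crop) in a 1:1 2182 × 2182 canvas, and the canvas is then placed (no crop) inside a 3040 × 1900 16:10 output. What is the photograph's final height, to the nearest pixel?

1027 px

1.85:1 in 2182×2182: fills the width, so the photograph is 2182.00 × 1179.46.
Second fit — the 1:1 canvas into 3040×1900 spans the height: 1900.00 × 1900.00 (×0.8708 from 2182×2182).
The photograph scales with it: height 1179.46 × 0.8708 ≈ 1027.03.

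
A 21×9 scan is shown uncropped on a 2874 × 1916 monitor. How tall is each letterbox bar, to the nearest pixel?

21×9 (2.333) > 3×2 (1.500), so the scan fills the width.
The scan is 2874 × 9/21 ≈ 1231.71 px tall.
Leftover height: 1916 − 1231.71 = 684.29 px → 342.14 each side.

342 px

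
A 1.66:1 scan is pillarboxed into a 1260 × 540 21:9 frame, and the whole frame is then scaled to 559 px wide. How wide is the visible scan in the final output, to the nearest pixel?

398 px

In the 1260×540 frame the scan fills the height: width = 540 × 1.660 ≈ 896.40 px.
The frame scales by 559/1260 = 0.4437; 896.40 × 0.4437 ≈ 397.69 px.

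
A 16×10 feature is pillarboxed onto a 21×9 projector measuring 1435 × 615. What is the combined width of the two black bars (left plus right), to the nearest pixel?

Since 1.600 < 2.333, the feature is height-limited.
That makes the image 984.00 px wide (615 × 16/10).
Black = 1435 − 984.00 = 451.00 px.

451 px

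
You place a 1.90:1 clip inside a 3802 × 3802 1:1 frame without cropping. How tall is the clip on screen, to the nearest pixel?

2001 px

1.90:1 is wider than 1:1, so it spans the full width.
Content height = 3802 / 1.900 ≈ 2001.05 px.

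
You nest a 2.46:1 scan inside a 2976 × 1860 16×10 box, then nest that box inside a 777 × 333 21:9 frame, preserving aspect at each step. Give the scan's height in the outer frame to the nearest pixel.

First fit — 2.46:1 into 2976×1860 spans the width: 2976.00 × 1209.76.
The 16×10 canvas is height-limited in 777×333, giving 532.80 × 333.00; scale factor 0.1790.
Applying the same ×0.1790: 1209.76 → 216.59.

217 px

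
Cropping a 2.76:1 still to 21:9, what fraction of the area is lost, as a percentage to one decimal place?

15.5%

The height stays; only width is cut (since 21:9 is narrower than 2.76:1).
Fraction kept = (2.333)/(2.760) ≈ 84.54%, so 15.46% is lost.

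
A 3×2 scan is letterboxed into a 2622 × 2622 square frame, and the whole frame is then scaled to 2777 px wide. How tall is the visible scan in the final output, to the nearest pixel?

In the 2622×2622 frame the scan fills the width: height = 2622 × 2/3 ≈ 1748.00 px.
Scaling 2622 → 2777 is ×1.0591, so the height becomes 1748.00 × 1.0591 ≈ 1851.33 px.

1851 px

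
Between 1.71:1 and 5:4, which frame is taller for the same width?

1.71 and 5:4 = 1.25; 1.71 > 1.25. The smaller width-to-height ratio is the taller frame.

5:4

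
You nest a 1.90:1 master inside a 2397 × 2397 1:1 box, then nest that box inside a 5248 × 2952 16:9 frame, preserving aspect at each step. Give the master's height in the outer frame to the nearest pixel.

1554 px

First fit — 1.90:1 into 2397×2397 spans the width: 2397.00 × 1261.58.
Second fit — the 1:1 canvas into 5248×2952 spans the height: 2952.00 × 2952.00 (×1.2315 from 2397×2397).
Applying the same ×1.2315: 1261.58 → 1553.68.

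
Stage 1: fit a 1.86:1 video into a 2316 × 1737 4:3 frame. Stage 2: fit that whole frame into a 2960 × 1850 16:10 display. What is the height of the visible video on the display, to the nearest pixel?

First fit — 1.86:1 into 2316×1737 spans the width: 2316.00 × 1245.16.
The 4:3 canvas is height-limited in 2960×1850, giving 2466.67 × 1850.00; scale factor 1.0651.
Applying the same ×1.0651: 1245.16 → 1326.16.

1326 px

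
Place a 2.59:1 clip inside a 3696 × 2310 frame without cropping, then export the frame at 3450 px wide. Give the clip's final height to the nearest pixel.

In the 3696×2310 frame the clip fills the width: height = 3696 / 2.590 ≈ 1427.03 px.
Resizing to 3450 px wide multiplies everything by 0.9334: 1427.03 → 1332.05 px.

1332 px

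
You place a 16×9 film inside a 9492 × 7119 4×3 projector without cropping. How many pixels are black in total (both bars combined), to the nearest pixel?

16893387 pixels

Since 1.778 > 1.333, the film is width-limited.
The film is 9492 × 9/16 ≈ 5339.2500 px tall.
Leftover height: 7119 − 5339.2500 = 1779.7500 px.
Across the 9492-px span: 1779.7500 × 9492 ≈ 16893387 px.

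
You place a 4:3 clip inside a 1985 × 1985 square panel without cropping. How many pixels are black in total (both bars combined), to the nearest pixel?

4:3 (1.333) > square (1.000), so the clip fills the width.
That makes the image 1488.7500 px tall (1985 × 3/4).
1985 − 1488.7500 = 496.2500 px of bars.
That's 496.2500 × 1985 ≈ 985056 black pixels.

985056 pixels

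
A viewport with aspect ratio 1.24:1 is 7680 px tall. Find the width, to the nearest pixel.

7680 × 1.240 = 9523.20.

9523 px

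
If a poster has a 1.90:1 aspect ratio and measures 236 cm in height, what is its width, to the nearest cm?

Width = 236 × 1.900 = 448.40.

448 cm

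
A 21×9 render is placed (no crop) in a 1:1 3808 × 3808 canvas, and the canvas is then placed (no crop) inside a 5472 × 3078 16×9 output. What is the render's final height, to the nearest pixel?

21×9 in 3808×3808: fills the width, so the render is 3808.00 × 1632.00.
The 1:1 canvas is height-limited in 5472×3078, giving 3078.00 × 3078.00; scale factor 0.8083.
Applying the same ×0.8083: 1632.00 → 1319.14.

1319 px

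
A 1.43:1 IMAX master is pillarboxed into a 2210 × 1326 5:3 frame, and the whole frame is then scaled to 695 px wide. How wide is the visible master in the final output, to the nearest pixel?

596 px

Fitted into 2210×1326, the master spans the height; its width is 1326 × 1.430 ≈ 1896.18 px.
The frame scales by 695/2210 = 0.3145; 1896.18 × 0.3145 ≈ 596.31 px.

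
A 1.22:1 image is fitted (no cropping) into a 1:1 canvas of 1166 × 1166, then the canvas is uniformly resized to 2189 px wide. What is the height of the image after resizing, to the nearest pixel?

1794 px

At 1166×1166 the image is width-limited, so height = 1166 / 1.220 ≈ 955.74 px.
Scaling 1166 → 2189 is ×1.8774, so the height becomes 955.74 × 1.8774 ≈ 1794.26 px.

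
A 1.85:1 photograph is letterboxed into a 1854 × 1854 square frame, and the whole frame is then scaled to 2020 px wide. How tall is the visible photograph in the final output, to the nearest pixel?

1092 px

At 1854×1854 the photograph is width-limited, so height = 1854 / 1.850 ≈ 1002.16 px.
The frame scales by 2020/1854 = 1.0895; 1002.16 × 1.0895 ≈ 1091.89 px.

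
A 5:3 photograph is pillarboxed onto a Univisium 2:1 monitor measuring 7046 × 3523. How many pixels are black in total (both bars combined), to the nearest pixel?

4137176 pixels

5:3 is narrower than Univisium 2:1, so it spans the full height.
Content width = 3523 × 5/3 ≈ 5871.6667 px.
Black = 7046 − 5871.6667 = 1174.3333 px.
That's 1174.3333 × 3523 ≈ 4137176 black pixels.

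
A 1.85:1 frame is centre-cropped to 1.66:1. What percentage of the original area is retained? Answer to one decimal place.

Going from 1.85:1 to 1.66:1 means cutting width while keeping height.
Fraction kept = (1.660)/(1.850) ≈ 89.73%.

89.7%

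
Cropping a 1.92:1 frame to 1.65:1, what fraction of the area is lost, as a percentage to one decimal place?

Going from 1.92:1 to 1.65:1 means cutting width while keeping height.
Fraction kept = (1.650)/(1.920) ≈ 85.94%, so 14.06% is lost.

14.1%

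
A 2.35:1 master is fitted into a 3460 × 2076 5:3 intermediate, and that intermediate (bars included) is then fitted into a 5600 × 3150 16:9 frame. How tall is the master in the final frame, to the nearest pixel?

2234 px

First fit — 2.35:1 into 3460×2076 spans the width: 3460.00 × 1472.34.
The 5:3 canvas is height-limited in 5600×3150, giving 5250.00 × 3150.00; scale factor 1.5173.
The master scales with it: height 1472.34 × 1.5173 ≈ 2234.04.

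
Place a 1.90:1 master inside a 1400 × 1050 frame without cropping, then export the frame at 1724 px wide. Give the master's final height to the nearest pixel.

Fitted into 1400×1050, the master spans the width; its height is 1400 / 1.900 ≈ 736.84 px.
Resizing to 1724 px wide multiplies everything by 1.2314: 736.84 → 907.37 px.

907 px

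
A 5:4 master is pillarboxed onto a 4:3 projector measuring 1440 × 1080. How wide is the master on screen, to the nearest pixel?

5:4 (1.250) < 4:3 (1.333), so the master fills the height.
That makes the image 1350.00 px wide (1080 × 5/4).

1350 px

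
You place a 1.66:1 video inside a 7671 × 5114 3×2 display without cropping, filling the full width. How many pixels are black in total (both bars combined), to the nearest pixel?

Content height = 7671 / 1.660 ≈ 4621.0843 px.
5114 − 4621.0843 = 492.9157 px of bars.
That's 492.9157 × 7671 ≈ 3781156 black pixels.

3781156 pixels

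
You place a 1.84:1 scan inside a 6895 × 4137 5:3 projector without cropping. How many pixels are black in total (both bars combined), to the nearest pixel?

2687101 pixels

1.84:1 is wider than 5:3, so it spans the full width.
The scan is 6895 / 1.840 ≈ 3747.2826 px tall.
Leftover height: 4137 − 3747.2826 = 389.7174 px.
That's 389.7174 × 6895 ≈ 2687101 black pixels.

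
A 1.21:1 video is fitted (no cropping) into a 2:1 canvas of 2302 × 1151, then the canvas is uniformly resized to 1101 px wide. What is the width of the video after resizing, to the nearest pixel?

Fitted into 2302×1151, the video spans the height; its width is 1151 × 1.210 ≈ 1392.71 px.
Resizing to 1101 px wide multiplies everything by 0.4783: 1392.71 → 666.11 px.

666 px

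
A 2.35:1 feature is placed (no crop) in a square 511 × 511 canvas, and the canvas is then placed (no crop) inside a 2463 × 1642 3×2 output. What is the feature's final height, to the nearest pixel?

699 px

2.35:1 in 511×511: fills the width, so the feature is 511.00 × 217.45.
square in 2463×1642: fills the height, so the intermediate becomes 1642.00 × 1642.00 — a scale of ×3.2133.
The feature scales with it: height 217.45 × 3.2133 ≈ 698.72.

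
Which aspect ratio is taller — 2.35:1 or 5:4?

2.35 and 5:4 = 1.25; 2.35 > 1.25. The smaller width-to-height ratio is the taller frame.

5:4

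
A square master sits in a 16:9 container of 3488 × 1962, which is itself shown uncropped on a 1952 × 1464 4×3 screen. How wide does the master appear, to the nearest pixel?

Inside the 3488×1962 canvas the master is height-limited at 1962.00 × 1962.00.
Second fit — the 16:9 canvas into 1952×1464 spans the width: 1952.00 × 1098.00 (×0.5596 from 3488×1962).
The master scales with it: width 1962.00 × 0.5596 ≈ 1098.00.

1098 px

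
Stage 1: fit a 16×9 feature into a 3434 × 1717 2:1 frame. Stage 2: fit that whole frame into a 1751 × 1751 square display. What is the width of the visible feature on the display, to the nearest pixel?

1556 px

16×9 in 3434×1717: fills the height, so the feature is 3052.44 × 1717.00.
2:1 in 1751×1751: fills the width, so the intermediate becomes 1751.00 × 875.50 — a scale of ×0.5099.
The feature scales with it: width 3052.44 × 0.5099 ≈ 1556.44.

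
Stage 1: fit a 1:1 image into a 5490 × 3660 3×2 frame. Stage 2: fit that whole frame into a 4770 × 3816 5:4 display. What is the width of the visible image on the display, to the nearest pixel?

3180 px

1:1 in 5490×3660: fills the height, so the image is 3660.00 × 3660.00.
The 3×2 canvas is width-limited in 4770×3816, giving 4770.00 × 3180.00; scale factor 0.8689.
The image scales with it: width 3660.00 × 0.8689 ≈ 3180.00.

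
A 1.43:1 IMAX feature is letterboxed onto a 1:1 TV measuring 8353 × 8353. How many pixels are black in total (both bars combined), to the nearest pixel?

20980575 pixels

1.43:1 IMAX (1.430) > 1:1 (1.000), so the feature fills the width.
Content height = 8353 / 1.430 ≈ 5841.2587 px.
Black = 8353 − 5841.2587 = 2511.7413 px.
That's 2511.7413 × 8353 ≈ 20980575 black pixels.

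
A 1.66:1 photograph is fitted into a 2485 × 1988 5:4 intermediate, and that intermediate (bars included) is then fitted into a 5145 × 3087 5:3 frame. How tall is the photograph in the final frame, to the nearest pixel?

1.66:1 in 2485×1988: fills the width, so the photograph is 2485.00 × 1496.99.
5:4 in 5145×3087: fills the height, so the intermediate becomes 3858.75 × 3087.00 — a scale of ×1.5528.
So the photograph's height is 1496.99 × 1.5528 ≈ 2324.55.

2325 px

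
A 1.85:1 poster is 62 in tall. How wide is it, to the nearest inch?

At 1.85:1, 62 × 1.850 ≈ 114.70.

115 in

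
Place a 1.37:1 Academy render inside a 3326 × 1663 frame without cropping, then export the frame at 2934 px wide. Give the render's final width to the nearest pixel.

At 3326×1663 the render is height-limited, so width = 1663 × 1.370 ≈ 2278.31 px.
The frame scales by 2934/3326 = 0.8821; 2278.31 × 0.8821 ≈ 2009.79 px.

2010 px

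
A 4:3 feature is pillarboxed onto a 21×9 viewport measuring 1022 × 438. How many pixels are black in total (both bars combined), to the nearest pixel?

191844 pixels

Since 1.333 < 2.333, the feature is height-limited.
The feature is 438 × 4/3 ≈ 584.0000 px wide.
Black = 1022 − 584.0000 = 438.0000 px.
Across the 438-px span: 438.0000 × 438 ≈ 191844 px.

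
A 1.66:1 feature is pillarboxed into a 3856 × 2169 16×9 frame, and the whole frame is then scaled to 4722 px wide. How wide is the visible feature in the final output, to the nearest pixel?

Fitted into 3856×2169, the feature spans the height; its width is 2169 × 1.660 ≈ 3600.54 px.
The frame scales by 4722/3856 = 1.2246; 3600.54 × 1.2246 ≈ 4409.17 px.

4409 px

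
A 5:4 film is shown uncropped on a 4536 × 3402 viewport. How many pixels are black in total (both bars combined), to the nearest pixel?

5:4 (1.250) < 4×3 (1.333), so the film fills the height.
The film is 3402 × 5/4 ≈ 4252.5000 px wide.
Leftover width: 4536 − 4252.5000 = 283.5000 px.
That's 283.5000 × 3402 ≈ 964467 black pixels.

964467 pixels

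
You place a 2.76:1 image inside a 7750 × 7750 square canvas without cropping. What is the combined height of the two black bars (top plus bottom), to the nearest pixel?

4942 px

Since 2.760 > 1.000, the image is width-limited.
That makes the image 2807.97 px tall (7750 / 2.760).
Leftover height: 7750 − 2807.97 = 4942.03 px.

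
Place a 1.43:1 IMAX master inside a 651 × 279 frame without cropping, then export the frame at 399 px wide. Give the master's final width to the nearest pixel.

245 px

Fitted into 651×279, the master spans the height; its width is 279 × 1.430 ≈ 398.97 px.
The frame scales by 399/651 = 0.6129; 398.97 × 0.6129 ≈ 244.53 px.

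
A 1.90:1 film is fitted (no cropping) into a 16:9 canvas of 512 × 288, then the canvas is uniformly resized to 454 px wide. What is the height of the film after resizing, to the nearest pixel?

239 px

At 512×288 the film is width-limited, so height = 512 / 1.900 ≈ 269.47 px.
Scaling 512 → 454 is ×0.8867, so the height becomes 269.47 × 0.8867 ≈ 238.95 px.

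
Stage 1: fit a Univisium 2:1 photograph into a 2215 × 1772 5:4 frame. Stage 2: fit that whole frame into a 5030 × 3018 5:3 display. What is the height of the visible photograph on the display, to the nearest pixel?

1886 px

Univisium 2:1 in 2215×1772: fills the width, so the photograph is 2215.00 × 1107.50.
The 5:4 canvas is height-limited in 5030×3018, giving 3772.50 × 3018.00; scale factor 1.7032.
The photograph scales with it: height 1107.50 × 1.7032 ≈ 1886.25.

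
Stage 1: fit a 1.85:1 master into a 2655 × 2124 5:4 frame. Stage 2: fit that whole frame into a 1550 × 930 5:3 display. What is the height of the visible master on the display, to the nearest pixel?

628 px

1.85:1 in 2655×2124: fills the width, so the master is 2655.00 × 1435.14.
Second fit — the 5:4 canvas into 1550×930 spans the height: 1162.50 × 930.00 (×0.4379 from 2655×2124).
So the master's height is 1435.14 × 0.4379 ≈ 628.38.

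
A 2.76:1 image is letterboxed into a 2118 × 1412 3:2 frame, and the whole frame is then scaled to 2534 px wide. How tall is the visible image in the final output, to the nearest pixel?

918 px

At 2118×1412 the image is width-limited, so height = 2118 / 2.760 ≈ 767.39 px.
The frame scales by 2534/2118 = 1.1964; 767.39 × 1.1964 ≈ 918.12 px.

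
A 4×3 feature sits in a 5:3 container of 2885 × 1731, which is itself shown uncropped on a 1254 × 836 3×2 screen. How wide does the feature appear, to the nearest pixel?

1003 px

First fit — 4×3 into 2885×1731 spans the height: 2308.00 × 1731.00.
5:3 in 1254×836: fills the width, so the intermediate becomes 1254.00 × 752.40 — a scale of ×0.4347.
Applying the same ×0.4347: 2308.00 → 1003.20.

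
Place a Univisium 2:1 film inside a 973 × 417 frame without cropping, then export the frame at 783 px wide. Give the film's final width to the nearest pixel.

Fitted into 973×417, the film spans the height; its width is 417 × 2/1 ≈ 834.00 px.
Resizing to 783 px wide multiplies everything by 0.8047: 834.00 → 671.14 px.

671 px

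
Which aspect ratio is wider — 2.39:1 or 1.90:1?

2.39:1

2.39 and 1.9; 2.39 > 1.9.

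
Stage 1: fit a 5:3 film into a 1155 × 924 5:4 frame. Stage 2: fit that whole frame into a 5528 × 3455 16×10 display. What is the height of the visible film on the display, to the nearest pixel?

2591 px

Inside the 1155×924 canvas the film is width-limited at 1155.00 × 693.00.
The 5:4 canvas is height-limited in 5528×3455, giving 4318.75 × 3455.00; scale factor 3.7392.
Applying the same ×3.7392: 693.00 → 2591.25.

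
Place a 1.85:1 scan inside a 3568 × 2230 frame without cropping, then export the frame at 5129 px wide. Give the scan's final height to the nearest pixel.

Fitted into 3568×2230, the scan spans the width; its height is 3568 / 1.850 ≈ 1928.65 px.
Scaling 3568 → 5129 is ×1.4375, so the height becomes 1928.65 × 1.4375 ≈ 2772.43 px.

2772 px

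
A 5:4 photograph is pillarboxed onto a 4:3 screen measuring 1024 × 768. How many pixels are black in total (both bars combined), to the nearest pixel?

5:4 is narrower than 4:3, so it spans the full height.
The photograph is 768 × 5/4 ≈ 960.0000 px wide.
1024 − 960.0000 = 64.0000 px of bars.
Bar area = 64.0000 × 768 ≈ 49152 px.

49152 pixels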